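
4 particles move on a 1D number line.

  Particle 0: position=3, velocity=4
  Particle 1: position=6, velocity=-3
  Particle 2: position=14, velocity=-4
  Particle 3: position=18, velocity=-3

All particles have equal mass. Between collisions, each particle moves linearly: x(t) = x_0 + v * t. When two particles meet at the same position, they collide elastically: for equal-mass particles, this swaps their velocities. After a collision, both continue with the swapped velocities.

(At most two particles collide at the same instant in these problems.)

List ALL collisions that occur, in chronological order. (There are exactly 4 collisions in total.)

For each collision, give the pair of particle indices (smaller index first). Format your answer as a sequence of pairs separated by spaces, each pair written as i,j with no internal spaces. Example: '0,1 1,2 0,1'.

Answer: 0,1 1,2 2,3 0,1

Derivation:
Collision at t=3/7: particles 0 and 1 swap velocities; positions: p0=33/7 p1=33/7 p2=86/7 p3=117/7; velocities now: v0=-3 v1=4 v2=-4 v3=-3
Collision at t=11/8: particles 1 and 2 swap velocities; positions: p0=15/8 p1=17/2 p2=17/2 p3=111/8; velocities now: v0=-3 v1=-4 v2=4 v3=-3
Collision at t=15/7: particles 2 and 3 swap velocities; positions: p0=-3/7 p1=38/7 p2=81/7 p3=81/7; velocities now: v0=-3 v1=-4 v2=-3 v3=4
Collision at t=8: particles 0 and 1 swap velocities; positions: p0=-18 p1=-18 p2=-6 p3=35; velocities now: v0=-4 v1=-3 v2=-3 v3=4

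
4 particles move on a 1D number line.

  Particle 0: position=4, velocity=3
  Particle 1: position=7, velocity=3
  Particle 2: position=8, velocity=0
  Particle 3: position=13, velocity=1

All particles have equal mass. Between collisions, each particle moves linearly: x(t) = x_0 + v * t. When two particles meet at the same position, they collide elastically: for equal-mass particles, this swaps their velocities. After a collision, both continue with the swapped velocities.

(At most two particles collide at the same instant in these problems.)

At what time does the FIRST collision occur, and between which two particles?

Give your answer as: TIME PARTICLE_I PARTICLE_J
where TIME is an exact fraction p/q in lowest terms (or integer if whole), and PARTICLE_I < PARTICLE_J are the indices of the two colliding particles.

Answer: 1/3 1 2

Derivation:
Pair (0,1): pos 4,7 vel 3,3 -> not approaching (rel speed 0 <= 0)
Pair (1,2): pos 7,8 vel 3,0 -> gap=1, closing at 3/unit, collide at t=1/3
Pair (2,3): pos 8,13 vel 0,1 -> not approaching (rel speed -1 <= 0)
Earliest collision: t=1/3 between 1 and 2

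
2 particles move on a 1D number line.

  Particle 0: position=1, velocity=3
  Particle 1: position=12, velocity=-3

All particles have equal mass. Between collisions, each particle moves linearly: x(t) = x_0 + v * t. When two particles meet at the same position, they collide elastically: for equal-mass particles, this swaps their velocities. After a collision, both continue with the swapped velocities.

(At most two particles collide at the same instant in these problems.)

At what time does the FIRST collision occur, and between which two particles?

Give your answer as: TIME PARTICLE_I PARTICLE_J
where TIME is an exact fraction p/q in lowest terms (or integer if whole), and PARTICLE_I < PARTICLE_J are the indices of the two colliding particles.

Answer: 11/6 0 1

Derivation:
Pair (0,1): pos 1,12 vel 3,-3 -> gap=11, closing at 6/unit, collide at t=11/6
Earliest collision: t=11/6 between 0 and 1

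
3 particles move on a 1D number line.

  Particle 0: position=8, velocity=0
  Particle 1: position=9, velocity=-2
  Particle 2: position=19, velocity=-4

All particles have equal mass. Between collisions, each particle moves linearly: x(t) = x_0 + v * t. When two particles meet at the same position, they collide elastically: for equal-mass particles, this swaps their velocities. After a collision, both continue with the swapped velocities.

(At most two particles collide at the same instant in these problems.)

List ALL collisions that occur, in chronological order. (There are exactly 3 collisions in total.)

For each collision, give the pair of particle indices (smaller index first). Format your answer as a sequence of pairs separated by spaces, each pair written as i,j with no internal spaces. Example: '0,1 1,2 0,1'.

Collision at t=1/2: particles 0 and 1 swap velocities; positions: p0=8 p1=8 p2=17; velocities now: v0=-2 v1=0 v2=-4
Collision at t=11/4: particles 1 and 2 swap velocities; positions: p0=7/2 p1=8 p2=8; velocities now: v0=-2 v1=-4 v2=0
Collision at t=5: particles 0 and 1 swap velocities; positions: p0=-1 p1=-1 p2=8; velocities now: v0=-4 v1=-2 v2=0

Answer: 0,1 1,2 0,1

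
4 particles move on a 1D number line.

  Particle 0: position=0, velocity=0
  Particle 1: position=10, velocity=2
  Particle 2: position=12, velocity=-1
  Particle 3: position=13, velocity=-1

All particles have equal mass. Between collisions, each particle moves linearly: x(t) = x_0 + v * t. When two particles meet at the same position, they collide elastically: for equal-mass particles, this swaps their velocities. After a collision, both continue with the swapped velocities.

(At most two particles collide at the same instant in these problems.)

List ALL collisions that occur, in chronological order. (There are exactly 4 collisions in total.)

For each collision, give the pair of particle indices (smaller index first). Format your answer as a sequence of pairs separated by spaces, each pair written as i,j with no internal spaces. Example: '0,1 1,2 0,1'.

Collision at t=2/3: particles 1 and 2 swap velocities; positions: p0=0 p1=34/3 p2=34/3 p3=37/3; velocities now: v0=0 v1=-1 v2=2 v3=-1
Collision at t=1: particles 2 and 3 swap velocities; positions: p0=0 p1=11 p2=12 p3=12; velocities now: v0=0 v1=-1 v2=-1 v3=2
Collision at t=12: particles 0 and 1 swap velocities; positions: p0=0 p1=0 p2=1 p3=34; velocities now: v0=-1 v1=0 v2=-1 v3=2
Collision at t=13: particles 1 and 2 swap velocities; positions: p0=-1 p1=0 p2=0 p3=36; velocities now: v0=-1 v1=-1 v2=0 v3=2

Answer: 1,2 2,3 0,1 1,2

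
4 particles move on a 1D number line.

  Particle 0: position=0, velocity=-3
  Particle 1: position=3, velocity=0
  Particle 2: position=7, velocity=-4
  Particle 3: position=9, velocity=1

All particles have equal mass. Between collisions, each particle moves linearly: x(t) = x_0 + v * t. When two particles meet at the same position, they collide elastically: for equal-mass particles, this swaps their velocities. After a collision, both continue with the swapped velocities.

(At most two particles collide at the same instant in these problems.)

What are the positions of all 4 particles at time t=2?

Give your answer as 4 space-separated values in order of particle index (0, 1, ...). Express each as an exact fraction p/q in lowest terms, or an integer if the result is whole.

Answer: -6 -1 3 11

Derivation:
Collision at t=1: particles 1 and 2 swap velocities; positions: p0=-3 p1=3 p2=3 p3=10; velocities now: v0=-3 v1=-4 v2=0 v3=1
Advance to t=2 (no further collisions before then); velocities: v0=-3 v1=-4 v2=0 v3=1; positions = -6 -1 3 11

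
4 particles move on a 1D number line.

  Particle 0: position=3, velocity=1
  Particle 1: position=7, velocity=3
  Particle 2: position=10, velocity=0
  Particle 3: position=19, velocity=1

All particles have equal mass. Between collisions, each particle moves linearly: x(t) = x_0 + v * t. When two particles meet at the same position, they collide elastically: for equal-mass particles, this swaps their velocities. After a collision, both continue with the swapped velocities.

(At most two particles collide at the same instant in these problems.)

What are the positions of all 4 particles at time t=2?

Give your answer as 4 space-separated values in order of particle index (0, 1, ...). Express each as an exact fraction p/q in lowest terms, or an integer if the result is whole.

Collision at t=1: particles 1 and 2 swap velocities; positions: p0=4 p1=10 p2=10 p3=20; velocities now: v0=1 v1=0 v2=3 v3=1
Advance to t=2 (no further collisions before then); velocities: v0=1 v1=0 v2=3 v3=1; positions = 5 10 13 21

Answer: 5 10 13 21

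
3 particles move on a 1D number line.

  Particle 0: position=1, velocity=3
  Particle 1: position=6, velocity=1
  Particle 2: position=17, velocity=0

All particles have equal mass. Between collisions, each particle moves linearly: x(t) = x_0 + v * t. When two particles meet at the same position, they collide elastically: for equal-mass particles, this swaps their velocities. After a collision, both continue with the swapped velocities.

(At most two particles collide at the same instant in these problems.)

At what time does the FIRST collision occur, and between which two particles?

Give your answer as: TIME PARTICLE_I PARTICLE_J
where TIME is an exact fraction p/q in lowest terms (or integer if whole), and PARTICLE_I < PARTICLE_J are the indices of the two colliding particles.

Pair (0,1): pos 1,6 vel 3,1 -> gap=5, closing at 2/unit, collide at t=5/2
Pair (1,2): pos 6,17 vel 1,0 -> gap=11, closing at 1/unit, collide at t=11
Earliest collision: t=5/2 between 0 and 1

Answer: 5/2 0 1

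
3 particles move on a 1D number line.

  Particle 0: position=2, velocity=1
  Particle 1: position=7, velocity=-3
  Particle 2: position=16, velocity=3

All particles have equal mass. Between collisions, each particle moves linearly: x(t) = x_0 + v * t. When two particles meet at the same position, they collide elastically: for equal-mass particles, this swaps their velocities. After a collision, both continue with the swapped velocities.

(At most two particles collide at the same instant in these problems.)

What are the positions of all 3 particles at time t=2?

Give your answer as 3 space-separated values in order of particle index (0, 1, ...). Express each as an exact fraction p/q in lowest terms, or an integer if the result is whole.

Answer: 1 4 22

Derivation:
Collision at t=5/4: particles 0 and 1 swap velocities; positions: p0=13/4 p1=13/4 p2=79/4; velocities now: v0=-3 v1=1 v2=3
Advance to t=2 (no further collisions before then); velocities: v0=-3 v1=1 v2=3; positions = 1 4 22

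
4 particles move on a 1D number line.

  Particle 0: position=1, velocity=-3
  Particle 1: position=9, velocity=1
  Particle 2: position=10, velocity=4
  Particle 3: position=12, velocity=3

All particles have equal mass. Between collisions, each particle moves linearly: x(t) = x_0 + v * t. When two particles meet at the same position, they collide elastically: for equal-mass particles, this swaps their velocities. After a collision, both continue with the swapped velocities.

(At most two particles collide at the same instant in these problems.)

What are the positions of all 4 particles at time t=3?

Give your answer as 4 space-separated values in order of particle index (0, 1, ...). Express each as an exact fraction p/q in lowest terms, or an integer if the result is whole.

Collision at t=2: particles 2 and 3 swap velocities; positions: p0=-5 p1=11 p2=18 p3=18; velocities now: v0=-3 v1=1 v2=3 v3=4
Advance to t=3 (no further collisions before then); velocities: v0=-3 v1=1 v2=3 v3=4; positions = -8 12 21 22

Answer: -8 12 21 22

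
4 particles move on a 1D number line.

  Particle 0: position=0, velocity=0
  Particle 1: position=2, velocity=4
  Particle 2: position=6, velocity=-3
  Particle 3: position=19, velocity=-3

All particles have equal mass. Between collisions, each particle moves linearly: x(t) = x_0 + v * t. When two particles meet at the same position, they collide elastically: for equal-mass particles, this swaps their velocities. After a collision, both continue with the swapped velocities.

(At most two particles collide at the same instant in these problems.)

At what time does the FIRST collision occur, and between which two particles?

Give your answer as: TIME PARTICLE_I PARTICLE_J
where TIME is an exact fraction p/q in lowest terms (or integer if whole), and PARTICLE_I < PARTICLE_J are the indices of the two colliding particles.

Pair (0,1): pos 0,2 vel 0,4 -> not approaching (rel speed -4 <= 0)
Pair (1,2): pos 2,6 vel 4,-3 -> gap=4, closing at 7/unit, collide at t=4/7
Pair (2,3): pos 6,19 vel -3,-3 -> not approaching (rel speed 0 <= 0)
Earliest collision: t=4/7 between 1 and 2

Answer: 4/7 1 2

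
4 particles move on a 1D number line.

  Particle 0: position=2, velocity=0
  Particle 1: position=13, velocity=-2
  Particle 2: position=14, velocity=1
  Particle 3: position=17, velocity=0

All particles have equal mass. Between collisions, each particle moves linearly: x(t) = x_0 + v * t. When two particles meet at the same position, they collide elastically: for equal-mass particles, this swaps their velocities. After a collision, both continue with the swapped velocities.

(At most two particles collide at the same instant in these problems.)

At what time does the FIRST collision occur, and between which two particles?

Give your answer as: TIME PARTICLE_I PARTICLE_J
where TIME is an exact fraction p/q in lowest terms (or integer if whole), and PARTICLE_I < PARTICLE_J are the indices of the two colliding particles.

Pair (0,1): pos 2,13 vel 0,-2 -> gap=11, closing at 2/unit, collide at t=11/2
Pair (1,2): pos 13,14 vel -2,1 -> not approaching (rel speed -3 <= 0)
Pair (2,3): pos 14,17 vel 1,0 -> gap=3, closing at 1/unit, collide at t=3
Earliest collision: t=3 between 2 and 3

Answer: 3 2 3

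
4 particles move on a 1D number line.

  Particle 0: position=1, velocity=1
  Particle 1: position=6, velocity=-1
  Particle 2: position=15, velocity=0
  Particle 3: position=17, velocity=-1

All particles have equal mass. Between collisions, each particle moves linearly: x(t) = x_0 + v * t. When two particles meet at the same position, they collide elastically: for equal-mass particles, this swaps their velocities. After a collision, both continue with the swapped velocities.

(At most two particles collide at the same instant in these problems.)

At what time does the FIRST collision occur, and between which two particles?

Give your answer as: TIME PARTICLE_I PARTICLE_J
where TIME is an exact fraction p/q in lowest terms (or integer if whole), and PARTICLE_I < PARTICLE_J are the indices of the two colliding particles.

Pair (0,1): pos 1,6 vel 1,-1 -> gap=5, closing at 2/unit, collide at t=5/2
Pair (1,2): pos 6,15 vel -1,0 -> not approaching (rel speed -1 <= 0)
Pair (2,3): pos 15,17 vel 0,-1 -> gap=2, closing at 1/unit, collide at t=2
Earliest collision: t=2 between 2 and 3

Answer: 2 2 3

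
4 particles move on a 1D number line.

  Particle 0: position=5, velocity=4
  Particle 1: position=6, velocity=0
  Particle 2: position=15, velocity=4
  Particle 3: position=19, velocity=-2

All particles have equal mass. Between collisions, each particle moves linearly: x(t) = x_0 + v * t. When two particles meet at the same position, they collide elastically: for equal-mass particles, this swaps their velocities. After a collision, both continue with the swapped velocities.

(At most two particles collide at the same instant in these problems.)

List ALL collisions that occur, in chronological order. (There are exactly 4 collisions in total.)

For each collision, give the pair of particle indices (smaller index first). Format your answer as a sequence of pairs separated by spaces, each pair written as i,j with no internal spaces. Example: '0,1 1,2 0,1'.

Collision at t=1/4: particles 0 and 1 swap velocities; positions: p0=6 p1=6 p2=16 p3=37/2; velocities now: v0=0 v1=4 v2=4 v3=-2
Collision at t=2/3: particles 2 and 3 swap velocities; positions: p0=6 p1=23/3 p2=53/3 p3=53/3; velocities now: v0=0 v1=4 v2=-2 v3=4
Collision at t=7/3: particles 1 and 2 swap velocities; positions: p0=6 p1=43/3 p2=43/3 p3=73/3; velocities now: v0=0 v1=-2 v2=4 v3=4
Collision at t=13/2: particles 0 and 1 swap velocities; positions: p0=6 p1=6 p2=31 p3=41; velocities now: v0=-2 v1=0 v2=4 v3=4

Answer: 0,1 2,3 1,2 0,1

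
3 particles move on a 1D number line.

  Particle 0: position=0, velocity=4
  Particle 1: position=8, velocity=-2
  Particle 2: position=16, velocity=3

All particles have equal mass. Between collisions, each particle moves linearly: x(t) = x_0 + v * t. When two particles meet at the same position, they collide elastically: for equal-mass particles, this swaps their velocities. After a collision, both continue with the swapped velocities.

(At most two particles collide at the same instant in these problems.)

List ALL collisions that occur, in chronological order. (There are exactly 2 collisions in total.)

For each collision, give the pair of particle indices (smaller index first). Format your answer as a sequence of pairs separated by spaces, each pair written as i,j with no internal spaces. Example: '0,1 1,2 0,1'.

Answer: 0,1 1,2

Derivation:
Collision at t=4/3: particles 0 and 1 swap velocities; positions: p0=16/3 p1=16/3 p2=20; velocities now: v0=-2 v1=4 v2=3
Collision at t=16: particles 1 and 2 swap velocities; positions: p0=-24 p1=64 p2=64; velocities now: v0=-2 v1=3 v2=4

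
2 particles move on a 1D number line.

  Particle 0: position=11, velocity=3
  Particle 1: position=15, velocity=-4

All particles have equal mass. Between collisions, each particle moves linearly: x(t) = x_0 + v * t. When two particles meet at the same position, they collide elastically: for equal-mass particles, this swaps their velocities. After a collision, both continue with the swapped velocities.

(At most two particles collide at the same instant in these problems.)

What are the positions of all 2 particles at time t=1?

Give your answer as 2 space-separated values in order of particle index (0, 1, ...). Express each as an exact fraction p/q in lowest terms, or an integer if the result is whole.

Answer: 11 14

Derivation:
Collision at t=4/7: particles 0 and 1 swap velocities; positions: p0=89/7 p1=89/7; velocities now: v0=-4 v1=3
Advance to t=1 (no further collisions before then); velocities: v0=-4 v1=3; positions = 11 14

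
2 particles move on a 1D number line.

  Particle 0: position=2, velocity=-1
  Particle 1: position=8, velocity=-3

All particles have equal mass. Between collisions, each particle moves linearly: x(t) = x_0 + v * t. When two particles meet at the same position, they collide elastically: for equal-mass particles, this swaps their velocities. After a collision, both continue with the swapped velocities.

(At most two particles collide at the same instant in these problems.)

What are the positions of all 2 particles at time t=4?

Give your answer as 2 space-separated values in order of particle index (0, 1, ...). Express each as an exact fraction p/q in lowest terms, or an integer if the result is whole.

Collision at t=3: particles 0 and 1 swap velocities; positions: p0=-1 p1=-1; velocities now: v0=-3 v1=-1
Advance to t=4 (no further collisions before then); velocities: v0=-3 v1=-1; positions = -4 -2

Answer: -4 -2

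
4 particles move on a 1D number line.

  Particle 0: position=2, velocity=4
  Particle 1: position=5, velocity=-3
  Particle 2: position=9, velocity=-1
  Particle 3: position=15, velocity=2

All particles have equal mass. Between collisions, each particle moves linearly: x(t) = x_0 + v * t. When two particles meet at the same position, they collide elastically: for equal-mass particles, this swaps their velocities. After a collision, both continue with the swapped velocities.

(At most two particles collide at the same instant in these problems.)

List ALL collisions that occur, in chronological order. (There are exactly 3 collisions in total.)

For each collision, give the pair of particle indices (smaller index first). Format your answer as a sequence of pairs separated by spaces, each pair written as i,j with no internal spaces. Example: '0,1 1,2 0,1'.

Answer: 0,1 1,2 2,3

Derivation:
Collision at t=3/7: particles 0 and 1 swap velocities; positions: p0=26/7 p1=26/7 p2=60/7 p3=111/7; velocities now: v0=-3 v1=4 v2=-1 v3=2
Collision at t=7/5: particles 1 and 2 swap velocities; positions: p0=4/5 p1=38/5 p2=38/5 p3=89/5; velocities now: v0=-3 v1=-1 v2=4 v3=2
Collision at t=13/2: particles 2 and 3 swap velocities; positions: p0=-29/2 p1=5/2 p2=28 p3=28; velocities now: v0=-3 v1=-1 v2=2 v3=4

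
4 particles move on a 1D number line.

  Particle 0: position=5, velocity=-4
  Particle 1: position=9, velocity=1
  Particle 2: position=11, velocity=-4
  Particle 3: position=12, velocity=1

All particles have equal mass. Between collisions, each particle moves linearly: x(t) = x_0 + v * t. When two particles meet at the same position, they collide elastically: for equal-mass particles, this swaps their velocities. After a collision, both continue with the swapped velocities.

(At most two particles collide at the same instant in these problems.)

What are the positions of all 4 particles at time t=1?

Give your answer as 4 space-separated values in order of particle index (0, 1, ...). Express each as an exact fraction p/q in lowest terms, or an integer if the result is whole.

Collision at t=2/5: particles 1 and 2 swap velocities; positions: p0=17/5 p1=47/5 p2=47/5 p3=62/5; velocities now: v0=-4 v1=-4 v2=1 v3=1
Advance to t=1 (no further collisions before then); velocities: v0=-4 v1=-4 v2=1 v3=1; positions = 1 7 10 13

Answer: 1 7 10 13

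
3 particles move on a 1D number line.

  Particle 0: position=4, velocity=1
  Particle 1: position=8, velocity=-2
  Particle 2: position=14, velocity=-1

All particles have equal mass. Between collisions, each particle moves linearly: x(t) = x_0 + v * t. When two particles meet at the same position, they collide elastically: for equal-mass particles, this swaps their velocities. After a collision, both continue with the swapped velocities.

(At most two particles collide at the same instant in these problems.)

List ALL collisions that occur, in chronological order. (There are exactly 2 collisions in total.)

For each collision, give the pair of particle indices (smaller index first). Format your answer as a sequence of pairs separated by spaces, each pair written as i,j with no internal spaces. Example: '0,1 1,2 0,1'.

Answer: 0,1 1,2

Derivation:
Collision at t=4/3: particles 0 and 1 swap velocities; positions: p0=16/3 p1=16/3 p2=38/3; velocities now: v0=-2 v1=1 v2=-1
Collision at t=5: particles 1 and 2 swap velocities; positions: p0=-2 p1=9 p2=9; velocities now: v0=-2 v1=-1 v2=1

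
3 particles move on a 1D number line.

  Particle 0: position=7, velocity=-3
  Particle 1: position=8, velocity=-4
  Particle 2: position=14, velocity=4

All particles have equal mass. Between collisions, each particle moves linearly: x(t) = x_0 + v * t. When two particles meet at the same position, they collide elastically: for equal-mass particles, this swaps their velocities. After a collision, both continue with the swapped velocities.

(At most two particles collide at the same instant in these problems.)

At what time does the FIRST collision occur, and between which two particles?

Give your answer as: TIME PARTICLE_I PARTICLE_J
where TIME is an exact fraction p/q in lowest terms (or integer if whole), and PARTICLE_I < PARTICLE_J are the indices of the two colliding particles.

Answer: 1 0 1

Derivation:
Pair (0,1): pos 7,8 vel -3,-4 -> gap=1, closing at 1/unit, collide at t=1
Pair (1,2): pos 8,14 vel -4,4 -> not approaching (rel speed -8 <= 0)
Earliest collision: t=1 between 0 and 1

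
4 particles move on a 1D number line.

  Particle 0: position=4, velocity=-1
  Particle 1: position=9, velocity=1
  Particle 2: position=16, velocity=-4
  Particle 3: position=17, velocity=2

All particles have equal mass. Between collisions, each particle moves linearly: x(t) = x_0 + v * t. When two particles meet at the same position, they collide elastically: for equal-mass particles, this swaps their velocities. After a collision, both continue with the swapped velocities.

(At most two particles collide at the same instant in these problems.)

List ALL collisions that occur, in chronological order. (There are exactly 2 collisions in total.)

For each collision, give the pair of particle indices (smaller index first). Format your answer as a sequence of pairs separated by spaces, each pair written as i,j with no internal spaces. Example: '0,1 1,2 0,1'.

Collision at t=7/5: particles 1 and 2 swap velocities; positions: p0=13/5 p1=52/5 p2=52/5 p3=99/5; velocities now: v0=-1 v1=-4 v2=1 v3=2
Collision at t=4: particles 0 and 1 swap velocities; positions: p0=0 p1=0 p2=13 p3=25; velocities now: v0=-4 v1=-1 v2=1 v3=2

Answer: 1,2 0,1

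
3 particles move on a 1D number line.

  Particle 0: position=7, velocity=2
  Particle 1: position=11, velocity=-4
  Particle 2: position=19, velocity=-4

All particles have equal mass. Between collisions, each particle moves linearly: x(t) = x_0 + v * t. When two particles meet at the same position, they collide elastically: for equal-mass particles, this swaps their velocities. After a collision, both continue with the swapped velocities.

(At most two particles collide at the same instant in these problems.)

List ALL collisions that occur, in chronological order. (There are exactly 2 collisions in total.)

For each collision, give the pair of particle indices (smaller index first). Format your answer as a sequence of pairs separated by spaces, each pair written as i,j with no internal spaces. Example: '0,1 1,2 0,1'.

Collision at t=2/3: particles 0 and 1 swap velocities; positions: p0=25/3 p1=25/3 p2=49/3; velocities now: v0=-4 v1=2 v2=-4
Collision at t=2: particles 1 and 2 swap velocities; positions: p0=3 p1=11 p2=11; velocities now: v0=-4 v1=-4 v2=2

Answer: 0,1 1,2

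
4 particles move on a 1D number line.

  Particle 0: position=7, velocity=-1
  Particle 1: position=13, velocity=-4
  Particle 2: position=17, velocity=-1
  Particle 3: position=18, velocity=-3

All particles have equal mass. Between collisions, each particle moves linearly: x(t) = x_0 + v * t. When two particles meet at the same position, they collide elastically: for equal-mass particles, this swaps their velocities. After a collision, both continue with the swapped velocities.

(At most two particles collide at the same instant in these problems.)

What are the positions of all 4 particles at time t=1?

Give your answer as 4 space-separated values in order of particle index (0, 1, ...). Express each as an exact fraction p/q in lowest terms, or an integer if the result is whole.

Collision at t=1/2: particles 2 and 3 swap velocities; positions: p0=13/2 p1=11 p2=33/2 p3=33/2; velocities now: v0=-1 v1=-4 v2=-3 v3=-1
Advance to t=1 (no further collisions before then); velocities: v0=-1 v1=-4 v2=-3 v3=-1; positions = 6 9 15 16

Answer: 6 9 15 16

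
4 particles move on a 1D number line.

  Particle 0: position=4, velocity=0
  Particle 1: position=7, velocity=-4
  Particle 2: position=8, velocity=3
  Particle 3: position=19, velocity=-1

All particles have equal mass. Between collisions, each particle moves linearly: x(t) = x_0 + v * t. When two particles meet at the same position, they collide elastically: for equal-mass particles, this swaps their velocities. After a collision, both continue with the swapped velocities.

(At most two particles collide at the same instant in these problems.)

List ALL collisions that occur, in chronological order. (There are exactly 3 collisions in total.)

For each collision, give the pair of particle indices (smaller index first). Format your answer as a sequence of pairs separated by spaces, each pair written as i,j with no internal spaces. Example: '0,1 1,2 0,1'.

Collision at t=3/4: particles 0 and 1 swap velocities; positions: p0=4 p1=4 p2=41/4 p3=73/4; velocities now: v0=-4 v1=0 v2=3 v3=-1
Collision at t=11/4: particles 2 and 3 swap velocities; positions: p0=-4 p1=4 p2=65/4 p3=65/4; velocities now: v0=-4 v1=0 v2=-1 v3=3
Collision at t=15: particles 1 and 2 swap velocities; positions: p0=-53 p1=4 p2=4 p3=53; velocities now: v0=-4 v1=-1 v2=0 v3=3

Answer: 0,1 2,3 1,2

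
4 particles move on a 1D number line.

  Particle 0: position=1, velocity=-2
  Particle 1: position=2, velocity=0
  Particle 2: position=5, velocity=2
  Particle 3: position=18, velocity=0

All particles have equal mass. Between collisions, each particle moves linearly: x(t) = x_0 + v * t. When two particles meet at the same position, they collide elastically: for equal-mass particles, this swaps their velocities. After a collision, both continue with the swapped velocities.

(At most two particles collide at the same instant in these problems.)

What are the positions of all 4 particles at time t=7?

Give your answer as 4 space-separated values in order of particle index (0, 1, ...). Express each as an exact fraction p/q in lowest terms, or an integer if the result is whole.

Answer: -13 2 18 19

Derivation:
Collision at t=13/2: particles 2 and 3 swap velocities; positions: p0=-12 p1=2 p2=18 p3=18; velocities now: v0=-2 v1=0 v2=0 v3=2
Advance to t=7 (no further collisions before then); velocities: v0=-2 v1=0 v2=0 v3=2; positions = -13 2 18 19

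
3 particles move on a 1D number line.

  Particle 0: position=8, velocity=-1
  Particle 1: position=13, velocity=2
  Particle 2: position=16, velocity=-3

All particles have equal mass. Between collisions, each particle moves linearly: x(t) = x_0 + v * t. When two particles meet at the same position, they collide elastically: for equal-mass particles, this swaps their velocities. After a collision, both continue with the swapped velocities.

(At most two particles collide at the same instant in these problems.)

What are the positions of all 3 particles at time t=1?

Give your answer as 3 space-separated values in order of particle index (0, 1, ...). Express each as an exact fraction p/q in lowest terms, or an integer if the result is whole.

Answer: 7 13 15

Derivation:
Collision at t=3/5: particles 1 and 2 swap velocities; positions: p0=37/5 p1=71/5 p2=71/5; velocities now: v0=-1 v1=-3 v2=2
Advance to t=1 (no further collisions before then); velocities: v0=-1 v1=-3 v2=2; positions = 7 13 15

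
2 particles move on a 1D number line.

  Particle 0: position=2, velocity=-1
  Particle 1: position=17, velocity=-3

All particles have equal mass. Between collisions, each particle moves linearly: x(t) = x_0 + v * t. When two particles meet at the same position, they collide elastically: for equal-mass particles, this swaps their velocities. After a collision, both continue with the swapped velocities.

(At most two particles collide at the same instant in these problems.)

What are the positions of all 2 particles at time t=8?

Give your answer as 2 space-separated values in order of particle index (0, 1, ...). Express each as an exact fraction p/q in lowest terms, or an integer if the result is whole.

Collision at t=15/2: particles 0 and 1 swap velocities; positions: p0=-11/2 p1=-11/2; velocities now: v0=-3 v1=-1
Advance to t=8 (no further collisions before then); velocities: v0=-3 v1=-1; positions = -7 -6

Answer: -7 -6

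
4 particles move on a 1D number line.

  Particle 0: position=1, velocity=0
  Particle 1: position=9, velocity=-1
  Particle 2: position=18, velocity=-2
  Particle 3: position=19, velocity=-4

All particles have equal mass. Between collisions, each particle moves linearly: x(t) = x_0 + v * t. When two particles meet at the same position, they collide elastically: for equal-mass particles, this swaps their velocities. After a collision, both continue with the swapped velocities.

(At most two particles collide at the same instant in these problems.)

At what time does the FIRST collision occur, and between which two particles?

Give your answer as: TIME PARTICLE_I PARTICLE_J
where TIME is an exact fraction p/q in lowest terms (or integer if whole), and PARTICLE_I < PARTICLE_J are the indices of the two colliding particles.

Pair (0,1): pos 1,9 vel 0,-1 -> gap=8, closing at 1/unit, collide at t=8
Pair (1,2): pos 9,18 vel -1,-2 -> gap=9, closing at 1/unit, collide at t=9
Pair (2,3): pos 18,19 vel -2,-4 -> gap=1, closing at 2/unit, collide at t=1/2
Earliest collision: t=1/2 between 2 and 3

Answer: 1/2 2 3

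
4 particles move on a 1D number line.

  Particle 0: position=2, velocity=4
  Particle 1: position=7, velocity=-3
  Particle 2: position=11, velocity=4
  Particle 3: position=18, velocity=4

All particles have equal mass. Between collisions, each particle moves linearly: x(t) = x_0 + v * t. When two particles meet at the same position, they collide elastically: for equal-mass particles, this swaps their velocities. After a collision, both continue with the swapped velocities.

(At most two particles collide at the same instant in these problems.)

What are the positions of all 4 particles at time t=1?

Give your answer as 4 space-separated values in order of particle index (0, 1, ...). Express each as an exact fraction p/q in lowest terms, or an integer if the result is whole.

Collision at t=5/7: particles 0 and 1 swap velocities; positions: p0=34/7 p1=34/7 p2=97/7 p3=146/7; velocities now: v0=-3 v1=4 v2=4 v3=4
Advance to t=1 (no further collisions before then); velocities: v0=-3 v1=4 v2=4 v3=4; positions = 4 6 15 22

Answer: 4 6 15 22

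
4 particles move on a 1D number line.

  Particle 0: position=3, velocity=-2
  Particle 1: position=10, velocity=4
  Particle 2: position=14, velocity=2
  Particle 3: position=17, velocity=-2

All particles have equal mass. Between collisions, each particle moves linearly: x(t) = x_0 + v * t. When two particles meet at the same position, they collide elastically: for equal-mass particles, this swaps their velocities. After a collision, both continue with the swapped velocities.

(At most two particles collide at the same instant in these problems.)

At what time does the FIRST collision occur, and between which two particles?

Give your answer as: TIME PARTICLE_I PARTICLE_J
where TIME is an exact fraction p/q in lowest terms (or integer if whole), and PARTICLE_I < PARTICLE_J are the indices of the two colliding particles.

Pair (0,1): pos 3,10 vel -2,4 -> not approaching (rel speed -6 <= 0)
Pair (1,2): pos 10,14 vel 4,2 -> gap=4, closing at 2/unit, collide at t=2
Pair (2,3): pos 14,17 vel 2,-2 -> gap=3, closing at 4/unit, collide at t=3/4
Earliest collision: t=3/4 between 2 and 3

Answer: 3/4 2 3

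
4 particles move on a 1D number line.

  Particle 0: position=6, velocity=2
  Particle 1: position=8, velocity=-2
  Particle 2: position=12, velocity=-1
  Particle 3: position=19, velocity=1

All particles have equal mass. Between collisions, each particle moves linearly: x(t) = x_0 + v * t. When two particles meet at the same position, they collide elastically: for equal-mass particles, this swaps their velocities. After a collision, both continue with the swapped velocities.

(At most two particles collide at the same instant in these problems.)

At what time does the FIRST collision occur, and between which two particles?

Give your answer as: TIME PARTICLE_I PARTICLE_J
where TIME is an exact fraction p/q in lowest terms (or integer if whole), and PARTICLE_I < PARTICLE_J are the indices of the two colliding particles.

Pair (0,1): pos 6,8 vel 2,-2 -> gap=2, closing at 4/unit, collide at t=1/2
Pair (1,2): pos 8,12 vel -2,-1 -> not approaching (rel speed -1 <= 0)
Pair (2,3): pos 12,19 vel -1,1 -> not approaching (rel speed -2 <= 0)
Earliest collision: t=1/2 between 0 and 1

Answer: 1/2 0 1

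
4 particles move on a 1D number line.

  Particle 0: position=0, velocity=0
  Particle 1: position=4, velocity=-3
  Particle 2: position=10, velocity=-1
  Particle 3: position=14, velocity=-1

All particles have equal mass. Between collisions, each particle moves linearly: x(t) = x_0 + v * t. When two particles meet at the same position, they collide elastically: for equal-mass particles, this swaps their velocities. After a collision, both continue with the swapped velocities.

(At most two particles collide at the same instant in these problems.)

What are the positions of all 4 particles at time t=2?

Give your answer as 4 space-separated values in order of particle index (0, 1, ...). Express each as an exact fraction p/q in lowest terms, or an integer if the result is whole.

Answer: -2 0 8 12

Derivation:
Collision at t=4/3: particles 0 and 1 swap velocities; positions: p0=0 p1=0 p2=26/3 p3=38/3; velocities now: v0=-3 v1=0 v2=-1 v3=-1
Advance to t=2 (no further collisions before then); velocities: v0=-3 v1=0 v2=-1 v3=-1; positions = -2 0 8 12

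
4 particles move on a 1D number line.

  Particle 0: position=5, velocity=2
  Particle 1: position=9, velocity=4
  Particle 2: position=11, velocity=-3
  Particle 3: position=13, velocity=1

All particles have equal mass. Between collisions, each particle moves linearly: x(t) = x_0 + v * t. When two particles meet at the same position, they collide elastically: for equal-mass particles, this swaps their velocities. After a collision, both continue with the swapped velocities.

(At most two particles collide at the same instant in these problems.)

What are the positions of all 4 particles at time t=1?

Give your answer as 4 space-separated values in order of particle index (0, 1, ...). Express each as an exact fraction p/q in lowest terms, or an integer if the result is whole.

Collision at t=2/7: particles 1 and 2 swap velocities; positions: p0=39/7 p1=71/7 p2=71/7 p3=93/7; velocities now: v0=2 v1=-3 v2=4 v3=1
Advance to t=1 (no further collisions before then); velocities: v0=2 v1=-3 v2=4 v3=1; positions = 7 8 13 14

Answer: 7 8 13 14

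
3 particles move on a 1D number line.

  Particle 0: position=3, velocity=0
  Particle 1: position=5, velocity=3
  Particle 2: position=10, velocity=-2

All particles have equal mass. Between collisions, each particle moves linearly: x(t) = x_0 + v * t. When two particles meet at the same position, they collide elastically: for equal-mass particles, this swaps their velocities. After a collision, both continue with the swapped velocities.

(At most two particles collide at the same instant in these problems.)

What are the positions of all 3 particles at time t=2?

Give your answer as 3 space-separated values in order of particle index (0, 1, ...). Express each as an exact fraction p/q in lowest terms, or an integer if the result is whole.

Collision at t=1: particles 1 and 2 swap velocities; positions: p0=3 p1=8 p2=8; velocities now: v0=0 v1=-2 v2=3
Advance to t=2 (no further collisions before then); velocities: v0=0 v1=-2 v2=3; positions = 3 6 11

Answer: 3 6 11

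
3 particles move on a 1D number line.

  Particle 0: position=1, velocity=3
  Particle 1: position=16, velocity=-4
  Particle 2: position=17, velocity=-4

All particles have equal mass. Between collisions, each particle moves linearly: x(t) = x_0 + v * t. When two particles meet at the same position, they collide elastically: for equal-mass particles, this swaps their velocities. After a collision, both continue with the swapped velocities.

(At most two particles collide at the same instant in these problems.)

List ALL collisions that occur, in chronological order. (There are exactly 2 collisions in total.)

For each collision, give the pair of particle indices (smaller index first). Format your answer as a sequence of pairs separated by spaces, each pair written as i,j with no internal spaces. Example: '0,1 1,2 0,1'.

Answer: 0,1 1,2

Derivation:
Collision at t=15/7: particles 0 and 1 swap velocities; positions: p0=52/7 p1=52/7 p2=59/7; velocities now: v0=-4 v1=3 v2=-4
Collision at t=16/7: particles 1 and 2 swap velocities; positions: p0=48/7 p1=55/7 p2=55/7; velocities now: v0=-4 v1=-4 v2=3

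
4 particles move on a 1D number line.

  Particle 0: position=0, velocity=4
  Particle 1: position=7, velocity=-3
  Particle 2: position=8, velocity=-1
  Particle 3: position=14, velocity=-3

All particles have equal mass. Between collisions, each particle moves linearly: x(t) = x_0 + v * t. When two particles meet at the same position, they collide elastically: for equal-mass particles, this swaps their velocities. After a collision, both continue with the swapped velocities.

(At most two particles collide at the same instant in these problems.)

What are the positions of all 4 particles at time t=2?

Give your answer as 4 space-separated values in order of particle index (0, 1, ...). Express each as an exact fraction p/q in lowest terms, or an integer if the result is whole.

Collision at t=1: particles 0 and 1 swap velocities; positions: p0=4 p1=4 p2=7 p3=11; velocities now: v0=-3 v1=4 v2=-1 v3=-3
Collision at t=8/5: particles 1 and 2 swap velocities; positions: p0=11/5 p1=32/5 p2=32/5 p3=46/5; velocities now: v0=-3 v1=-1 v2=4 v3=-3
Collision at t=2: particles 2 and 3 swap velocities; positions: p0=1 p1=6 p2=8 p3=8; velocities now: v0=-3 v1=-1 v2=-3 v3=4
Advance to t=2 (no further collisions before then); velocities: v0=-3 v1=-1 v2=-3 v3=4; positions = 1 6 8 8

Answer: 1 6 8 8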